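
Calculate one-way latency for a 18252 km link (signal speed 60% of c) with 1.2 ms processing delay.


Speed = 0.6 * 3e5 km/s = 180000 km/s
Propagation delay = 18252 / 180000 = 0.1014 s = 101.4 ms
Processing delay = 1.2 ms
Total one-way latency = 102.6 ms


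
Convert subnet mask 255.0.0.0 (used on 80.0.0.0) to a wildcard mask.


Subnet mask: 255.0.0.0
Wildcard = 255.255.255.255 - subnet mask
255 - 255 = 0
255 - 0 = 255
255 - 0 = 255
255 - 0 = 255
Wildcard: 0.255.255.255


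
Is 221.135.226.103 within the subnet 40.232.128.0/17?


Subnet network: 40.232.128.0
Test IP AND mask: 221.135.128.0
No, 221.135.226.103 is not in 40.232.128.0/17


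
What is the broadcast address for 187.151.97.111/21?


Network: 187.151.96.0/21
Host bits = 11
Set all host bits to 1:
Broadcast: 187.151.103.255


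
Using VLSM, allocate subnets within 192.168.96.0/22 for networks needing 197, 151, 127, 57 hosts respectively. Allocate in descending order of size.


197 hosts -> /24 (254 usable): 192.168.96.0/24
151 hosts -> /24 (254 usable): 192.168.97.0/24
127 hosts -> /24 (254 usable): 192.168.98.0/24
57 hosts -> /26 (62 usable): 192.168.99.0/26
Allocation: 192.168.96.0/24 (197 hosts, 254 usable); 192.168.97.0/24 (151 hosts, 254 usable); 192.168.98.0/24 (127 hosts, 254 usable); 192.168.99.0/26 (57 hosts, 62 usable)


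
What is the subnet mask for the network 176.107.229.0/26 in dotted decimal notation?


/26 means 26 network bits, 6 host bits
Binary: 11111111111111111111111111000000
Mask: 255.255.255.192


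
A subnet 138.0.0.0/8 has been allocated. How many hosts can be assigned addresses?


Host bits = 32 - 8 = 24
Total addresses = 2^24 = 16777216
Usable = total - 2 (network and broadcast)
Usable hosts: 16777214


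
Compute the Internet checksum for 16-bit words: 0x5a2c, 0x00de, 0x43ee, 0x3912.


Sum all words (with carry folding):
+ 0x5a2c = 0x5a2c
+ 0x00de = 0x5b0a
+ 0x43ee = 0x9ef8
+ 0x3912 = 0xd80a
One's complement: ~0xd80a
Checksum = 0x27f5


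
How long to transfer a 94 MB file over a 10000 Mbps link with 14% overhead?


Effective throughput = 10000 * (1 - 14/100) = 8600 Mbps
File size in Mb = 94 * 8 = 752 Mb
Time = 752 / 8600
Time = 0.0874 seconds


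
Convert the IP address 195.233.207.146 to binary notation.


195 = 11000011
233 = 11101001
207 = 11001111
146 = 10010010
Binary: 11000011.11101001.11001111.10010010


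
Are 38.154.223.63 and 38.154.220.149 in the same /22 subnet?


Mask: 255.255.252.0
38.154.223.63 AND mask = 38.154.220.0
38.154.220.149 AND mask = 38.154.220.0
Yes, same subnet (38.154.220.0)


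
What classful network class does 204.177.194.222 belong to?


First octet: 204
Binary: 11001100
110xxxxx -> Class C (192-223)
Class C, default mask 255.255.255.0 (/24)


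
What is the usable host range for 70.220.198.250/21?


Network: 70.220.192.0
Broadcast: 70.220.199.255
First usable = network + 1
Last usable = broadcast - 1
Range: 70.220.192.1 to 70.220.199.254


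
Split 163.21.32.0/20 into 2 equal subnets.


New prefix = 20 + 1 = 21
Each subnet has 2048 addresses
  163.21.32.0/21
  163.21.40.0/21
Subnets: 163.21.32.0/21, 163.21.40.0/21


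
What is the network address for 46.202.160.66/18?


IP:   00101110.11001010.10100000.01000010
Mask: 11111111.11111111.11000000.00000000
AND operation:
Net:  00101110.11001010.10000000.00000000
Network: 46.202.128.0/18


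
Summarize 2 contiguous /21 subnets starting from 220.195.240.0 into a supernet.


Original prefix: /21
Number of subnets: 2 = 2^1
New prefix = 21 - 1 = 20
Supernet: 220.195.240.0/20


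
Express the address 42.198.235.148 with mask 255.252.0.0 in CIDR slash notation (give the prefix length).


Binary: 11111111.11111100.00000000.00000000
Count leading 1s
Prefix: /14


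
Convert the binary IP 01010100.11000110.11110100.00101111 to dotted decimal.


01010100 = 84
11000110 = 198
11110100 = 244
00101111 = 47
IP: 84.198.244.47


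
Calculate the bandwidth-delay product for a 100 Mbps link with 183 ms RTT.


BDP = bandwidth * RTT
= 100 Mbps * 183 ms
= 100 * 1e6 * 183 / 1000 bits
= 18300000 bits
= 2287500 bytes
= 2233.8867 KB
BDP = 18300000 bits (2287500 bytes)


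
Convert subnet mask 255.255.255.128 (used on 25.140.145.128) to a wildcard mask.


Subnet mask: 255.255.255.128
Wildcard = 255.255.255.255 - subnet mask
255 - 255 = 0
255 - 255 = 0
255 - 255 = 0
255 - 128 = 127
Wildcard: 0.0.0.127


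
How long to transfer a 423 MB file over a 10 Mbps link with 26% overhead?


Effective throughput = 10 * (1 - 26/100) = 7.4 Mbps
File size in Mb = 423 * 8 = 3384 Mb
Time = 3384 / 7.4
Time = 457.2973 seconds


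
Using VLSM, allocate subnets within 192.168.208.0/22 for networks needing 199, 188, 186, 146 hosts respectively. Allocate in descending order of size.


199 hosts -> /24 (254 usable): 192.168.208.0/24
188 hosts -> /24 (254 usable): 192.168.209.0/24
186 hosts -> /24 (254 usable): 192.168.210.0/24
146 hosts -> /24 (254 usable): 192.168.211.0/24
Allocation: 192.168.208.0/24 (199 hosts, 254 usable); 192.168.209.0/24 (188 hosts, 254 usable); 192.168.210.0/24 (186 hosts, 254 usable); 192.168.211.0/24 (146 hosts, 254 usable)


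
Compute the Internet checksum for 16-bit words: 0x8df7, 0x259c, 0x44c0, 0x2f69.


Sum all words (with carry folding):
+ 0x8df7 = 0x8df7
+ 0x259c = 0xb393
+ 0x44c0 = 0xf853
+ 0x2f69 = 0x27bd
One's complement: ~0x27bd
Checksum = 0xd842


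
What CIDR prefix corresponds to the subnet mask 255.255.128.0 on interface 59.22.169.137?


Binary: 11111111.11111111.10000000.00000000
Count leading 1s
Prefix: /17


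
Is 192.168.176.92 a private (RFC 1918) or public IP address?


RFC 1918 private ranges:
  10.0.0.0/8 (10.0.0.0 - 10.255.255.255)
  172.16.0.0/12 (172.16.0.0 - 172.31.255.255)
  192.168.0.0/16 (192.168.0.0 - 192.168.255.255)
Private (in 192.168.0.0/16)


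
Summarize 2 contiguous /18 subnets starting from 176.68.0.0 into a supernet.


Original prefix: /18
Number of subnets: 2 = 2^1
New prefix = 18 - 1 = 17
Supernet: 176.68.0.0/17


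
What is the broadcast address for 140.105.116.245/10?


Network: 140.64.0.0/10
Host bits = 22
Set all host bits to 1:
Broadcast: 140.127.255.255


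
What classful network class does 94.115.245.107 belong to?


First octet: 94
Binary: 01011110
0xxxxxxx -> Class A (1-126)
Class A, default mask 255.0.0.0 (/8)


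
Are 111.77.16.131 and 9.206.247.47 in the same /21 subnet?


Mask: 255.255.248.0
111.77.16.131 AND mask = 111.77.16.0
9.206.247.47 AND mask = 9.206.240.0
No, different subnets (111.77.16.0 vs 9.206.240.0)


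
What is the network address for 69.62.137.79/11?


IP:   01000101.00111110.10001001.01001111
Mask: 11111111.11100000.00000000.00000000
AND operation:
Net:  01000101.00100000.00000000.00000000
Network: 69.32.0.0/11


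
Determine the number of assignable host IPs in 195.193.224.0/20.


Host bits = 32 - 20 = 12
Total addresses = 2^12 = 4096
Usable = total - 2 (network and broadcast)
Usable hosts: 4094


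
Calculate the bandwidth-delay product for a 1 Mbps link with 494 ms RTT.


BDP = bandwidth * RTT
= 1 Mbps * 494 ms
= 1 * 1e6 * 494 / 1000 bits
= 494000 bits
= 61750 bytes
= 60.3027 KB
BDP = 494000 bits (61750 bytes)


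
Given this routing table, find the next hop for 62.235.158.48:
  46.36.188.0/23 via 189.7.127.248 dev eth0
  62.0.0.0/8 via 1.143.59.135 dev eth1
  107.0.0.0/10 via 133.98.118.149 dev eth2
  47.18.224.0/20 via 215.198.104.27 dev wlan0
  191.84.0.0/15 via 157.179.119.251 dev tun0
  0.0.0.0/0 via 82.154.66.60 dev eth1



Longest prefix match for 62.235.158.48:
  /23 46.36.188.0: no
  /8 62.0.0.0: MATCH
  /10 107.0.0.0: no
  /20 47.18.224.0: no
  /15 191.84.0.0: no
  /0 0.0.0.0: MATCH
Selected: next-hop 1.143.59.135 via eth1 (matched /8)


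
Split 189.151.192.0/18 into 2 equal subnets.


New prefix = 18 + 1 = 19
Each subnet has 8192 addresses
  189.151.192.0/19
  189.151.224.0/19
Subnets: 189.151.192.0/19, 189.151.224.0/19


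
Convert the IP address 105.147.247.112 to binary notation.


105 = 01101001
147 = 10010011
247 = 11110111
112 = 01110000
Binary: 01101001.10010011.11110111.01110000


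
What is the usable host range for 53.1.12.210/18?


Network: 53.1.0.0
Broadcast: 53.1.63.255
First usable = network + 1
Last usable = broadcast - 1
Range: 53.1.0.1 to 53.1.63.254


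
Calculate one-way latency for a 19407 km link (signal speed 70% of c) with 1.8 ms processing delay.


Speed = 0.7 * 3e5 km/s = 210000 km/s
Propagation delay = 19407 / 210000 = 0.0924 s = 92.4143 ms
Processing delay = 1.8 ms
Total one-way latency = 94.2143 ms


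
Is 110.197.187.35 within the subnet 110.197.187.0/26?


Subnet network: 110.197.187.0
Test IP AND mask: 110.197.187.0
Yes, 110.197.187.35 is in 110.197.187.0/26


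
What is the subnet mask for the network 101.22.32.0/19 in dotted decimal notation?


/19 means 19 network bits, 13 host bits
Binary: 11111111111111111110000000000000
Mask: 255.255.224.0


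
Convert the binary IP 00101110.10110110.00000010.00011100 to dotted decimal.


00101110 = 46
10110110 = 182
00000010 = 2
00011100 = 28
IP: 46.182.2.28


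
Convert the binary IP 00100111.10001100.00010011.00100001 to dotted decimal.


00100111 = 39
10001100 = 140
00010011 = 19
00100001 = 33
IP: 39.140.19.33


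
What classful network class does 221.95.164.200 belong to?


First octet: 221
Binary: 11011101
110xxxxx -> Class C (192-223)
Class C, default mask 255.255.255.0 (/24)


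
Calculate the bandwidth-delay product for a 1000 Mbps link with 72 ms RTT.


BDP = bandwidth * RTT
= 1000 Mbps * 72 ms
= 1000 * 1e6 * 72 / 1000 bits
= 72000000 bits
= 9000000 bytes
= 8789.0625 KB
BDP = 72000000 bits (9000000 bytes)


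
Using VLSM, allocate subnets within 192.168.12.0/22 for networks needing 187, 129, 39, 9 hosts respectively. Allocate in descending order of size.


187 hosts -> /24 (254 usable): 192.168.12.0/24
129 hosts -> /24 (254 usable): 192.168.13.0/24
39 hosts -> /26 (62 usable): 192.168.14.0/26
9 hosts -> /28 (14 usable): 192.168.14.64/28
Allocation: 192.168.12.0/24 (187 hosts, 254 usable); 192.168.13.0/24 (129 hosts, 254 usable); 192.168.14.0/26 (39 hosts, 62 usable); 192.168.14.64/28 (9 hosts, 14 usable)


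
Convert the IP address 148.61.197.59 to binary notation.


148 = 10010100
61 = 00111101
197 = 11000101
59 = 00111011
Binary: 10010100.00111101.11000101.00111011


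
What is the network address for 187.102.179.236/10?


IP:   10111011.01100110.10110011.11101100
Mask: 11111111.11000000.00000000.00000000
AND operation:
Net:  10111011.01000000.00000000.00000000
Network: 187.64.0.0/10


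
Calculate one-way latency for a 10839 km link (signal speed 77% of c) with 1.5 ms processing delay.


Speed = 0.77 * 3e5 km/s = 231000 km/s
Propagation delay = 10839 / 231000 = 0.0469 s = 46.9221 ms
Processing delay = 1.5 ms
Total one-way latency = 48.4221 ms


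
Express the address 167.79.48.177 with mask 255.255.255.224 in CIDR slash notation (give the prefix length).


Binary: 11111111.11111111.11111111.11100000
Count leading 1s
Prefix: /27


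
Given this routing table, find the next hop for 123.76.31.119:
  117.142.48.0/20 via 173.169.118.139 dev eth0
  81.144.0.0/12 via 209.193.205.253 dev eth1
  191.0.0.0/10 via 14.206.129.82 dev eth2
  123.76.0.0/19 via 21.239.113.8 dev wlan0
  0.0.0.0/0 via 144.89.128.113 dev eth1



Longest prefix match for 123.76.31.119:
  /20 117.142.48.0: no
  /12 81.144.0.0: no
  /10 191.0.0.0: no
  /19 123.76.0.0: MATCH
  /0 0.0.0.0: MATCH
Selected: next-hop 21.239.113.8 via wlan0 (matched /19)


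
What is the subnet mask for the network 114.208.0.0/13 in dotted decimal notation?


/13 means 13 network bits, 19 host bits
Binary: 11111111111110000000000000000000
Mask: 255.248.0.0


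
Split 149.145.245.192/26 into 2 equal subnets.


New prefix = 26 + 1 = 27
Each subnet has 32 addresses
  149.145.245.192/27
  149.145.245.224/27
Subnets: 149.145.245.192/27, 149.145.245.224/27


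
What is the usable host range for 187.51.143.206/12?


Network: 187.48.0.0
Broadcast: 187.63.255.255
First usable = network + 1
Last usable = broadcast - 1
Range: 187.48.0.1 to 187.63.255.254


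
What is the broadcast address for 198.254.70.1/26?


Network: 198.254.70.0/26
Host bits = 6
Set all host bits to 1:
Broadcast: 198.254.70.63


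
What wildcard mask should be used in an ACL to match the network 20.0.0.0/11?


Subnet mask: 255.224.0.0
Wildcard = 255.255.255.255 - subnet mask
255 - 255 = 0
255 - 224 = 31
255 - 0 = 255
255 - 0 = 255
Wildcard: 0.31.255.255


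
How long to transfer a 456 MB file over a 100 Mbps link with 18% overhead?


Effective throughput = 100 * (1 - 18/100) = 82 Mbps
File size in Mb = 456 * 8 = 3648 Mb
Time = 3648 / 82
Time = 44.4878 seconds


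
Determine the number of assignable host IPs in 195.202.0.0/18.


Host bits = 32 - 18 = 14
Total addresses = 2^14 = 16384
Usable = total - 2 (network and broadcast)
Usable hosts: 16382


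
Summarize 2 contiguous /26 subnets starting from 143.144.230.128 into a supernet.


Original prefix: /26
Number of subnets: 2 = 2^1
New prefix = 26 - 1 = 25
Supernet: 143.144.230.128/25


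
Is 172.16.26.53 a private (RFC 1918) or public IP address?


RFC 1918 private ranges:
  10.0.0.0/8 (10.0.0.0 - 10.255.255.255)
  172.16.0.0/12 (172.16.0.0 - 172.31.255.255)
  192.168.0.0/16 (192.168.0.0 - 192.168.255.255)
Private (in 172.16.0.0/12)


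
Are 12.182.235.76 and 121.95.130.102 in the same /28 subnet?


Mask: 255.255.255.240
12.182.235.76 AND mask = 12.182.235.64
121.95.130.102 AND mask = 121.95.130.96
No, different subnets (12.182.235.64 vs 121.95.130.96)


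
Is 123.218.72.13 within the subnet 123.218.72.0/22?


Subnet network: 123.218.72.0
Test IP AND mask: 123.218.72.0
Yes, 123.218.72.13 is in 123.218.72.0/22


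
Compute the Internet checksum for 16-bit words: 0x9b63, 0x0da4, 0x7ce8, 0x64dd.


Sum all words (with carry folding):
+ 0x9b63 = 0x9b63
+ 0x0da4 = 0xa907
+ 0x7ce8 = 0x25f0
+ 0x64dd = 0x8acd
One's complement: ~0x8acd
Checksum = 0x7532


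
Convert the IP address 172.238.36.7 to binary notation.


172 = 10101100
238 = 11101110
36 = 00100100
7 = 00000111
Binary: 10101100.11101110.00100100.00000111


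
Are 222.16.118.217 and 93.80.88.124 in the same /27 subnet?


Mask: 255.255.255.224
222.16.118.217 AND mask = 222.16.118.192
93.80.88.124 AND mask = 93.80.88.96
No, different subnets (222.16.118.192 vs 93.80.88.96)


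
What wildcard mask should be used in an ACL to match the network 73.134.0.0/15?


Subnet mask: 255.254.0.0
Wildcard = 255.255.255.255 - subnet mask
255 - 255 = 0
255 - 254 = 1
255 - 0 = 255
255 - 0 = 255
Wildcard: 0.1.255.255


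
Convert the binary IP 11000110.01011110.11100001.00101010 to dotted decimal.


11000110 = 198
01011110 = 94
11100001 = 225
00101010 = 42
IP: 198.94.225.42


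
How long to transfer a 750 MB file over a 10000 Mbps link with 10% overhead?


Effective throughput = 10000 * (1 - 10/100) = 9000 Mbps
File size in Mb = 750 * 8 = 6000 Mb
Time = 6000 / 9000
Time = 0.6667 seconds


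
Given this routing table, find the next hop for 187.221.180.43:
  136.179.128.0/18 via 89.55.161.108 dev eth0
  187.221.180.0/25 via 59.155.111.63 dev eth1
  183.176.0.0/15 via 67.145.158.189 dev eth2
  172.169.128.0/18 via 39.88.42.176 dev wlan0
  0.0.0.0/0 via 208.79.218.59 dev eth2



Longest prefix match for 187.221.180.43:
  /18 136.179.128.0: no
  /25 187.221.180.0: MATCH
  /15 183.176.0.0: no
  /18 172.169.128.0: no
  /0 0.0.0.0: MATCH
Selected: next-hop 59.155.111.63 via eth1 (matched /25)


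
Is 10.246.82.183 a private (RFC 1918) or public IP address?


RFC 1918 private ranges:
  10.0.0.0/8 (10.0.0.0 - 10.255.255.255)
  172.16.0.0/12 (172.16.0.0 - 172.31.255.255)
  192.168.0.0/16 (192.168.0.0 - 192.168.255.255)
Private (in 10.0.0.0/8)


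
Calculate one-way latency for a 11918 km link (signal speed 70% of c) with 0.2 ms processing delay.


Speed = 0.7 * 3e5 km/s = 210000 km/s
Propagation delay = 11918 / 210000 = 0.0568 s = 56.7524 ms
Processing delay = 0.2 ms
Total one-way latency = 56.9524 ms


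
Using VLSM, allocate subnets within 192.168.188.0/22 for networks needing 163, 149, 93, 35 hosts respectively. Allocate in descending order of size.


163 hosts -> /24 (254 usable): 192.168.188.0/24
149 hosts -> /24 (254 usable): 192.168.189.0/24
93 hosts -> /25 (126 usable): 192.168.190.0/25
35 hosts -> /26 (62 usable): 192.168.190.128/26
Allocation: 192.168.188.0/24 (163 hosts, 254 usable); 192.168.189.0/24 (149 hosts, 254 usable); 192.168.190.0/25 (93 hosts, 126 usable); 192.168.190.128/26 (35 hosts, 62 usable)


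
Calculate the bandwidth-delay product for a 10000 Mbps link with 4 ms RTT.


BDP = bandwidth * RTT
= 10000 Mbps * 4 ms
= 10000 * 1e6 * 4 / 1000 bits
= 40000000 bits
= 5000000 bytes
= 4882.8125 KB
BDP = 40000000 bits (5000000 bytes)


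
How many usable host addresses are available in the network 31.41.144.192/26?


Host bits = 32 - 26 = 6
Total addresses = 2^6 = 64
Usable = total - 2 (network and broadcast)
Usable hosts: 62


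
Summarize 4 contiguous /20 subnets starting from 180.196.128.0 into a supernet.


Original prefix: /20
Number of subnets: 4 = 2^2
New prefix = 20 - 2 = 18
Supernet: 180.196.128.0/18


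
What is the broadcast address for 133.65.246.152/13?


Network: 133.64.0.0/13
Host bits = 19
Set all host bits to 1:
Broadcast: 133.71.255.255


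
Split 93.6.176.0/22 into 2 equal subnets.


New prefix = 22 + 1 = 23
Each subnet has 512 addresses
  93.6.176.0/23
  93.6.178.0/23
Subnets: 93.6.176.0/23, 93.6.178.0/23


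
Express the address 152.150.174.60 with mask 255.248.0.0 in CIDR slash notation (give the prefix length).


Binary: 11111111.11111000.00000000.00000000
Count leading 1s
Prefix: /13


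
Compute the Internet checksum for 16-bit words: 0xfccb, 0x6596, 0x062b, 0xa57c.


Sum all words (with carry folding):
+ 0xfccb = 0xfccb
+ 0x6596 = 0x6262
+ 0x062b = 0x688d
+ 0xa57c = 0x0e0a
One's complement: ~0x0e0a
Checksum = 0xf1f5


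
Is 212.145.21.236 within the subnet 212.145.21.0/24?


Subnet network: 212.145.21.0
Test IP AND mask: 212.145.21.0
Yes, 212.145.21.236 is in 212.145.21.0/24


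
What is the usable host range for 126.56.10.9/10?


Network: 126.0.0.0
Broadcast: 126.63.255.255
First usable = network + 1
Last usable = broadcast - 1
Range: 126.0.0.1 to 126.63.255.254


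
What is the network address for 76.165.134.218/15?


IP:   01001100.10100101.10000110.11011010
Mask: 11111111.11111110.00000000.00000000
AND operation:
Net:  01001100.10100100.00000000.00000000
Network: 76.164.0.0/15


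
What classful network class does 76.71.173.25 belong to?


First octet: 76
Binary: 01001100
0xxxxxxx -> Class A (1-126)
Class A, default mask 255.0.0.0 (/8)


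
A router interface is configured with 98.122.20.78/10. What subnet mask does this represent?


/10 means 10 network bits, 22 host bits
Binary: 11111111110000000000000000000000
Mask: 255.192.0.0


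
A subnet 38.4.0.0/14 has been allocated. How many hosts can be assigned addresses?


Host bits = 32 - 14 = 18
Total addresses = 2^18 = 262144
Usable = total - 2 (network and broadcast)
Usable hosts: 262142


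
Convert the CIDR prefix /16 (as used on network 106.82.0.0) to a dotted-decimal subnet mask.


/16 means 16 network bits, 16 host bits
Binary: 11111111111111110000000000000000
Mask: 255.255.0.0


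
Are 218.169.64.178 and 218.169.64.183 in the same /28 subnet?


Mask: 255.255.255.240
218.169.64.178 AND mask = 218.169.64.176
218.169.64.183 AND mask = 218.169.64.176
Yes, same subnet (218.169.64.176)


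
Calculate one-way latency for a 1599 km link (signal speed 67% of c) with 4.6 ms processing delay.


Speed = 0.67 * 3e5 km/s = 201000 km/s
Propagation delay = 1599 / 201000 = 0.008 s = 7.9552 ms
Processing delay = 4.6 ms
Total one-way latency = 12.5552 ms


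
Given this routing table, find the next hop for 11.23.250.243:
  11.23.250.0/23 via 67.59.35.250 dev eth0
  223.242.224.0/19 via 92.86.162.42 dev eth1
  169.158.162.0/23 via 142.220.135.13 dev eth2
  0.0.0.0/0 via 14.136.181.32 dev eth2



Longest prefix match for 11.23.250.243:
  /23 11.23.250.0: MATCH
  /19 223.242.224.0: no
  /23 169.158.162.0: no
  /0 0.0.0.0: MATCH
Selected: next-hop 67.59.35.250 via eth0 (matched /23)


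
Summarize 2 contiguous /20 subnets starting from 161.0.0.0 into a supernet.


Original prefix: /20
Number of subnets: 2 = 2^1
New prefix = 20 - 1 = 19
Supernet: 161.0.0.0/19


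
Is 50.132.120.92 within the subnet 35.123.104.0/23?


Subnet network: 35.123.104.0
Test IP AND mask: 50.132.120.0
No, 50.132.120.92 is not in 35.123.104.0/23


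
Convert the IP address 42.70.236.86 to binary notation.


42 = 00101010
70 = 01000110
236 = 11101100
86 = 01010110
Binary: 00101010.01000110.11101100.01010110


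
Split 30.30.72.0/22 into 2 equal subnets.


New prefix = 22 + 1 = 23
Each subnet has 512 addresses
  30.30.72.0/23
  30.30.74.0/23
Subnets: 30.30.72.0/23, 30.30.74.0/23


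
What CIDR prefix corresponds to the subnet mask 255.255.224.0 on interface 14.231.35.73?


Binary: 11111111.11111111.11100000.00000000
Count leading 1s
Prefix: /19


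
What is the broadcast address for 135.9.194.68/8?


Network: 135.0.0.0/8
Host bits = 24
Set all host bits to 1:
Broadcast: 135.255.255.255


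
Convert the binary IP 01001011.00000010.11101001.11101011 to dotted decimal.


01001011 = 75
00000010 = 2
11101001 = 233
11101011 = 235
IP: 75.2.233.235


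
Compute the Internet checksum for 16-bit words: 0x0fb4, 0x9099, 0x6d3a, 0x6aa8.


Sum all words (with carry folding):
+ 0x0fb4 = 0x0fb4
+ 0x9099 = 0xa04d
+ 0x6d3a = 0x0d88
+ 0x6aa8 = 0x7830
One's complement: ~0x7830
Checksum = 0x87cf


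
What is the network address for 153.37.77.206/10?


IP:   10011001.00100101.01001101.11001110
Mask: 11111111.11000000.00000000.00000000
AND operation:
Net:  10011001.00000000.00000000.00000000
Network: 153.0.0.0/10


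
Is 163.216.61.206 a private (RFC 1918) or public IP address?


RFC 1918 private ranges:
  10.0.0.0/8 (10.0.0.0 - 10.255.255.255)
  172.16.0.0/12 (172.16.0.0 - 172.31.255.255)
  192.168.0.0/16 (192.168.0.0 - 192.168.255.255)
Public (not in any RFC 1918 range)


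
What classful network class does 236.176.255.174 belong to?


First octet: 236
Binary: 11101100
1110xxxx -> Class D (224-239)
Class D (multicast), default mask N/A


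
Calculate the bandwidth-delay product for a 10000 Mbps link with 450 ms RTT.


BDP = bandwidth * RTT
= 10000 Mbps * 450 ms
= 10000 * 1e6 * 450 / 1000 bits
= 4500000000 bits
= 562500000 bytes
= 549316.4062 KB
BDP = 4500000000 bits (562500000 bytes)


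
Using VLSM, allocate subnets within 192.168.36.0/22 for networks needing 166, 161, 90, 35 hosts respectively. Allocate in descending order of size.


166 hosts -> /24 (254 usable): 192.168.36.0/24
161 hosts -> /24 (254 usable): 192.168.37.0/24
90 hosts -> /25 (126 usable): 192.168.38.0/25
35 hosts -> /26 (62 usable): 192.168.38.128/26
Allocation: 192.168.36.0/24 (166 hosts, 254 usable); 192.168.37.0/24 (161 hosts, 254 usable); 192.168.38.0/25 (90 hosts, 126 usable); 192.168.38.128/26 (35 hosts, 62 usable)


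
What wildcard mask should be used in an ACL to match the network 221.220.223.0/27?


Subnet mask: 255.255.255.224
Wildcard = 255.255.255.255 - subnet mask
255 - 255 = 0
255 - 255 = 0
255 - 255 = 0
255 - 224 = 31
Wildcard: 0.0.0.31


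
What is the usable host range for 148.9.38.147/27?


Network: 148.9.38.128
Broadcast: 148.9.38.159
First usable = network + 1
Last usable = broadcast - 1
Range: 148.9.38.129 to 148.9.38.158


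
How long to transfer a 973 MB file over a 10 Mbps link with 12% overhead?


Effective throughput = 10 * (1 - 12/100) = 8.8 Mbps
File size in Mb = 973 * 8 = 7784 Mb
Time = 7784 / 8.8
Time = 884.5455 seconds


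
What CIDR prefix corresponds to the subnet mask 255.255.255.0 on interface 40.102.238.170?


Binary: 11111111.11111111.11111111.00000000
Count leading 1s
Prefix: /24


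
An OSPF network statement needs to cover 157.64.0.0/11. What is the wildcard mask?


Subnet mask: 255.224.0.0
Wildcard = 255.255.255.255 - subnet mask
255 - 255 = 0
255 - 224 = 31
255 - 0 = 255
255 - 0 = 255
Wildcard: 0.31.255.255


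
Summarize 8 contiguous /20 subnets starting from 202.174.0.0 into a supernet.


Original prefix: /20
Number of subnets: 8 = 2^3
New prefix = 20 - 3 = 17
Supernet: 202.174.0.0/17


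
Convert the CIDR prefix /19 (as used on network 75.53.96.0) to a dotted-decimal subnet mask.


/19 means 19 network bits, 13 host bits
Binary: 11111111111111111110000000000000
Mask: 255.255.224.0


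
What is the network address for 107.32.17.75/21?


IP:   01101011.00100000.00010001.01001011
Mask: 11111111.11111111.11111000.00000000
AND operation:
Net:  01101011.00100000.00010000.00000000
Network: 107.32.16.0/21


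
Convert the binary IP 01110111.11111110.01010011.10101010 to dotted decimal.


01110111 = 119
11111110 = 254
01010011 = 83
10101010 = 170
IP: 119.254.83.170


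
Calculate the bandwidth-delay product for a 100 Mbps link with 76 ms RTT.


BDP = bandwidth * RTT
= 100 Mbps * 76 ms
= 100 * 1e6 * 76 / 1000 bits
= 7600000 bits
= 950000 bytes
= 927.7344 KB
BDP = 7600000 bits (950000 bytes)


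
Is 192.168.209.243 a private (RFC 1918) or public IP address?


RFC 1918 private ranges:
  10.0.0.0/8 (10.0.0.0 - 10.255.255.255)
  172.16.0.0/12 (172.16.0.0 - 172.31.255.255)
  192.168.0.0/16 (192.168.0.0 - 192.168.255.255)
Private (in 192.168.0.0/16)


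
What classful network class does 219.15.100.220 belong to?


First octet: 219
Binary: 11011011
110xxxxx -> Class C (192-223)
Class C, default mask 255.255.255.0 (/24)


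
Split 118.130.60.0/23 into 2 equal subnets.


New prefix = 23 + 1 = 24
Each subnet has 256 addresses
  118.130.60.0/24
  118.130.61.0/24
Subnets: 118.130.60.0/24, 118.130.61.0/24


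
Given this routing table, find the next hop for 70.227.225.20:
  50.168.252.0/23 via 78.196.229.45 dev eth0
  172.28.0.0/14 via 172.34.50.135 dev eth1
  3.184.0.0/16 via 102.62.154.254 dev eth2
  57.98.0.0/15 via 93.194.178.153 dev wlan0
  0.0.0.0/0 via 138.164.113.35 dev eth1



Longest prefix match for 70.227.225.20:
  /23 50.168.252.0: no
  /14 172.28.0.0: no
  /16 3.184.0.0: no
  /15 57.98.0.0: no
  /0 0.0.0.0: MATCH
Selected: next-hop 138.164.113.35 via eth1 (matched /0)


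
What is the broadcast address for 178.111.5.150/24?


Network: 178.111.5.0/24
Host bits = 8
Set all host bits to 1:
Broadcast: 178.111.5.255


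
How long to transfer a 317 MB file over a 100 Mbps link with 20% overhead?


Effective throughput = 100 * (1 - 20/100) = 80 Mbps
File size in Mb = 317 * 8 = 2536 Mb
Time = 2536 / 80
Time = 31.7 seconds


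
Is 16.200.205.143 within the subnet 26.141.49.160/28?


Subnet network: 26.141.49.160
Test IP AND mask: 16.200.205.128
No, 16.200.205.143 is not in 26.141.49.160/28


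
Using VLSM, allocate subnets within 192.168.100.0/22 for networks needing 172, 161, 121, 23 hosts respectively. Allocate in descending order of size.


172 hosts -> /24 (254 usable): 192.168.100.0/24
161 hosts -> /24 (254 usable): 192.168.101.0/24
121 hosts -> /25 (126 usable): 192.168.102.0/25
23 hosts -> /27 (30 usable): 192.168.102.128/27
Allocation: 192.168.100.0/24 (172 hosts, 254 usable); 192.168.101.0/24 (161 hosts, 254 usable); 192.168.102.0/25 (121 hosts, 126 usable); 192.168.102.128/27 (23 hosts, 30 usable)


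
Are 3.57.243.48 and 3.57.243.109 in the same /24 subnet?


Mask: 255.255.255.0
3.57.243.48 AND mask = 3.57.243.0
3.57.243.109 AND mask = 3.57.243.0
Yes, same subnet (3.57.243.0)


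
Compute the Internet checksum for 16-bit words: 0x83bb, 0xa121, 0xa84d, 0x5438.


Sum all words (with carry folding):
+ 0x83bb = 0x83bb
+ 0xa121 = 0x24dd
+ 0xa84d = 0xcd2a
+ 0x5438 = 0x2163
One's complement: ~0x2163
Checksum = 0xde9c


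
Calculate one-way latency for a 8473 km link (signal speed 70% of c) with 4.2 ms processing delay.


Speed = 0.7 * 3e5 km/s = 210000 km/s
Propagation delay = 8473 / 210000 = 0.0403 s = 40.3476 ms
Processing delay = 4.2 ms
Total one-way latency = 44.5476 ms


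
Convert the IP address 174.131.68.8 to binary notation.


174 = 10101110
131 = 10000011
68 = 01000100
8 = 00001000
Binary: 10101110.10000011.01000100.00001000


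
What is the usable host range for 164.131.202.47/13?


Network: 164.128.0.0
Broadcast: 164.135.255.255
First usable = network + 1
Last usable = broadcast - 1
Range: 164.128.0.1 to 164.135.255.254


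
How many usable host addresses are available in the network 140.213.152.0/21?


Host bits = 32 - 21 = 11
Total addresses = 2^11 = 2048
Usable = total - 2 (network and broadcast)
Usable hosts: 2046


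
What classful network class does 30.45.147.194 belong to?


First octet: 30
Binary: 00011110
0xxxxxxx -> Class A (1-126)
Class A, default mask 255.0.0.0 (/8)


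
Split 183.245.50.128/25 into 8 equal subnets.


New prefix = 25 + 3 = 28
Each subnet has 16 addresses
  183.245.50.128/28
  183.245.50.144/28
  183.245.50.160/28
  183.245.50.176/28
  183.245.50.192/28
  183.245.50.208/28
  183.245.50.224/28
  183.245.50.240/28
Subnets: 183.245.50.128/28, 183.245.50.144/28, 183.245.50.160/28, 183.245.50.176/28, 183.245.50.192/28, 183.245.50.208/28, 183.245.50.224/28, 183.245.50.240/28


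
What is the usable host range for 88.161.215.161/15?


Network: 88.160.0.0
Broadcast: 88.161.255.255
First usable = network + 1
Last usable = broadcast - 1
Range: 88.160.0.1 to 88.161.255.254


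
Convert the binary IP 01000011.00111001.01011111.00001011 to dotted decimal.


01000011 = 67
00111001 = 57
01011111 = 95
00001011 = 11
IP: 67.57.95.11


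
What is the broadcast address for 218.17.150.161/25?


Network: 218.17.150.128/25
Host bits = 7
Set all host bits to 1:
Broadcast: 218.17.150.255


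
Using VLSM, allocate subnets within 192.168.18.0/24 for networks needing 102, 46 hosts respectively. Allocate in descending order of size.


102 hosts -> /25 (126 usable): 192.168.18.0/25
46 hosts -> /26 (62 usable): 192.168.18.128/26
Allocation: 192.168.18.0/25 (102 hosts, 126 usable); 192.168.18.128/26 (46 hosts, 62 usable)


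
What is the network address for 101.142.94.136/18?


IP:   01100101.10001110.01011110.10001000
Mask: 11111111.11111111.11000000.00000000
AND operation:
Net:  01100101.10001110.01000000.00000000
Network: 101.142.64.0/18


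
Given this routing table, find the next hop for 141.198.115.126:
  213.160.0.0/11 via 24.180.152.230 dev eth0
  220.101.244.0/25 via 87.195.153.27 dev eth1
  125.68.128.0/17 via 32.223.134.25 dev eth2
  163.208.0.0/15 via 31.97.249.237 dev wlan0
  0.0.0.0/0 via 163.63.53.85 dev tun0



Longest prefix match for 141.198.115.126:
  /11 213.160.0.0: no
  /25 220.101.244.0: no
  /17 125.68.128.0: no
  /15 163.208.0.0: no
  /0 0.0.0.0: MATCH
Selected: next-hop 163.63.53.85 via tun0 (matched /0)


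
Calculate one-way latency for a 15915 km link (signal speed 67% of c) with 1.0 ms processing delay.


Speed = 0.67 * 3e5 km/s = 201000 km/s
Propagation delay = 15915 / 201000 = 0.0792 s = 79.1791 ms
Processing delay = 1.0 ms
Total one-way latency = 80.1791 ms


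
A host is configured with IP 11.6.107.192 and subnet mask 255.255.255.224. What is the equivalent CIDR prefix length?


Binary: 11111111.11111111.11111111.11100000
Count leading 1s
Prefix: /27


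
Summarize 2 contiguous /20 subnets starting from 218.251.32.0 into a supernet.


Original prefix: /20
Number of subnets: 2 = 2^1
New prefix = 20 - 1 = 19
Supernet: 218.251.32.0/19


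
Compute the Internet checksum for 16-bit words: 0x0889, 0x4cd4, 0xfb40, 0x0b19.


Sum all words (with carry folding):
+ 0x0889 = 0x0889
+ 0x4cd4 = 0x555d
+ 0xfb40 = 0x509e
+ 0x0b19 = 0x5bb7
One's complement: ~0x5bb7
Checksum = 0xa448


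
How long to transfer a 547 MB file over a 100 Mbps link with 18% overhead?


Effective throughput = 100 * (1 - 18/100) = 82 Mbps
File size in Mb = 547 * 8 = 4376 Mb
Time = 4376 / 82
Time = 53.3659 seconds


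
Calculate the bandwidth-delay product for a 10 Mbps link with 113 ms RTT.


BDP = bandwidth * RTT
= 10 Mbps * 113 ms
= 10 * 1e6 * 113 / 1000 bits
= 1130000 bits
= 141250 bytes
= 137.9395 KB
BDP = 1130000 bits (141250 bytes)


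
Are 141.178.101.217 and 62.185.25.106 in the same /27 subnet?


Mask: 255.255.255.224
141.178.101.217 AND mask = 141.178.101.192
62.185.25.106 AND mask = 62.185.25.96
No, different subnets (141.178.101.192 vs 62.185.25.96)


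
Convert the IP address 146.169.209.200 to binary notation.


146 = 10010010
169 = 10101001
209 = 11010001
200 = 11001000
Binary: 10010010.10101001.11010001.11001000


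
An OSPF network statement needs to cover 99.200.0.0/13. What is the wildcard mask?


Subnet mask: 255.248.0.0
Wildcard = 255.255.255.255 - subnet mask
255 - 255 = 0
255 - 248 = 7
255 - 0 = 255
255 - 0 = 255
Wildcard: 0.7.255.255


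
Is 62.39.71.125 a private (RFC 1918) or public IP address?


RFC 1918 private ranges:
  10.0.0.0/8 (10.0.0.0 - 10.255.255.255)
  172.16.0.0/12 (172.16.0.0 - 172.31.255.255)
  192.168.0.0/16 (192.168.0.0 - 192.168.255.255)
Public (not in any RFC 1918 range)


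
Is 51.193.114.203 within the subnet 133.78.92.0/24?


Subnet network: 133.78.92.0
Test IP AND mask: 51.193.114.0
No, 51.193.114.203 is not in 133.78.92.0/24


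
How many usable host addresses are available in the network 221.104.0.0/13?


Host bits = 32 - 13 = 19
Total addresses = 2^19 = 524288
Usable = total - 2 (network and broadcast)
Usable hosts: 524286


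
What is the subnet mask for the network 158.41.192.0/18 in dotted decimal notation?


/18 means 18 network bits, 14 host bits
Binary: 11111111111111111100000000000000
Mask: 255.255.192.0


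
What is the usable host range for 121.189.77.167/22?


Network: 121.189.76.0
Broadcast: 121.189.79.255
First usable = network + 1
Last usable = broadcast - 1
Range: 121.189.76.1 to 121.189.79.254


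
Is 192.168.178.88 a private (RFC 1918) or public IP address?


RFC 1918 private ranges:
  10.0.0.0/8 (10.0.0.0 - 10.255.255.255)
  172.16.0.0/12 (172.16.0.0 - 172.31.255.255)
  192.168.0.0/16 (192.168.0.0 - 192.168.255.255)
Private (in 192.168.0.0/16)


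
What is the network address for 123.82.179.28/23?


IP:   01111011.01010010.10110011.00011100
Mask: 11111111.11111111.11111110.00000000
AND operation:
Net:  01111011.01010010.10110010.00000000
Network: 123.82.178.0/23


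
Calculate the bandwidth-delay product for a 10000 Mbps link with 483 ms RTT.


BDP = bandwidth * RTT
= 10000 Mbps * 483 ms
= 10000 * 1e6 * 483 / 1000 bits
= 4830000000 bits
= 603750000 bytes
= 589599.6094 KB
BDP = 4830000000 bits (603750000 bytes)


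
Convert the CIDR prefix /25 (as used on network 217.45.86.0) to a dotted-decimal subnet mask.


/25 means 25 network bits, 7 host bits
Binary: 11111111111111111111111110000000
Mask: 255.255.255.128


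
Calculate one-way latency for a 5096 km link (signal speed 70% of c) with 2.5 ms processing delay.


Speed = 0.7 * 3e5 km/s = 210000 km/s
Propagation delay = 5096 / 210000 = 0.0243 s = 24.2667 ms
Processing delay = 2.5 ms
Total one-way latency = 26.7667 ms


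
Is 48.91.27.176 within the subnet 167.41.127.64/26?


Subnet network: 167.41.127.64
Test IP AND mask: 48.91.27.128
No, 48.91.27.176 is not in 167.41.127.64/26


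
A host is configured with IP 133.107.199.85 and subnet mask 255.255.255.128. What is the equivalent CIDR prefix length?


Binary: 11111111.11111111.11111111.10000000
Count leading 1s
Prefix: /25


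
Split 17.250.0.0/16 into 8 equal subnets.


New prefix = 16 + 3 = 19
Each subnet has 8192 addresses
  17.250.0.0/19
  17.250.32.0/19
  17.250.64.0/19
  17.250.96.0/19
  17.250.128.0/19
  17.250.160.0/19
  17.250.192.0/19
  17.250.224.0/19
Subnets: 17.250.0.0/19, 17.250.32.0/19, 17.250.64.0/19, 17.250.96.0/19, 17.250.128.0/19, 17.250.160.0/19, 17.250.192.0/19, 17.250.224.0/19


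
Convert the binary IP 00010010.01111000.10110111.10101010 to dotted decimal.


00010010 = 18
01111000 = 120
10110111 = 183
10101010 = 170
IP: 18.120.183.170


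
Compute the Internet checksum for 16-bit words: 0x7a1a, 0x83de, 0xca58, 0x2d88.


Sum all words (with carry folding):
+ 0x7a1a = 0x7a1a
+ 0x83de = 0xfdf8
+ 0xca58 = 0xc851
+ 0x2d88 = 0xf5d9
One's complement: ~0xf5d9
Checksum = 0x0a26


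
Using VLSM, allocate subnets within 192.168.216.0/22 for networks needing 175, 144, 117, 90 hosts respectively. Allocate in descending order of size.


175 hosts -> /24 (254 usable): 192.168.216.0/24
144 hosts -> /24 (254 usable): 192.168.217.0/24
117 hosts -> /25 (126 usable): 192.168.218.0/25
90 hosts -> /25 (126 usable): 192.168.218.128/25
Allocation: 192.168.216.0/24 (175 hosts, 254 usable); 192.168.217.0/24 (144 hosts, 254 usable); 192.168.218.0/25 (117 hosts, 126 usable); 192.168.218.128/25 (90 hosts, 126 usable)


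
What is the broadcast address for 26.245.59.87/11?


Network: 26.224.0.0/11
Host bits = 21
Set all host bits to 1:
Broadcast: 26.255.255.255


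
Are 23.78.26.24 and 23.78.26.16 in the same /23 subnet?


Mask: 255.255.254.0
23.78.26.24 AND mask = 23.78.26.0
23.78.26.16 AND mask = 23.78.26.0
Yes, same subnet (23.78.26.0)


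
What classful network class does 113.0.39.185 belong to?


First octet: 113
Binary: 01110001
0xxxxxxx -> Class A (1-126)
Class A, default mask 255.0.0.0 (/8)


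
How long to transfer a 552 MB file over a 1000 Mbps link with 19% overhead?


Effective throughput = 1000 * (1 - 19/100) = 810 Mbps
File size in Mb = 552 * 8 = 4416 Mb
Time = 4416 / 810
Time = 5.4519 seconds


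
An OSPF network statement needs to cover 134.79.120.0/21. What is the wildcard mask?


Subnet mask: 255.255.248.0
Wildcard = 255.255.255.255 - subnet mask
255 - 255 = 0
255 - 255 = 0
255 - 248 = 7
255 - 0 = 255
Wildcard: 0.0.7.255


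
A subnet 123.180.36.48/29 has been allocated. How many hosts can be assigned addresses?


Host bits = 32 - 29 = 3
Total addresses = 2^3 = 8
Usable = total - 2 (network and broadcast)
Usable hosts: 6


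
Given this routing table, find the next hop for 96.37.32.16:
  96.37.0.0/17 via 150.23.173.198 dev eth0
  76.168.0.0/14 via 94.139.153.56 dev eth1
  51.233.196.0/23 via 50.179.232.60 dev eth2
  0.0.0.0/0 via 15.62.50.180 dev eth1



Longest prefix match for 96.37.32.16:
  /17 96.37.0.0: MATCH
  /14 76.168.0.0: no
  /23 51.233.196.0: no
  /0 0.0.0.0: MATCH
Selected: next-hop 150.23.173.198 via eth0 (matched /17)


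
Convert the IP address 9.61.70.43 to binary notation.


9 = 00001001
61 = 00111101
70 = 01000110
43 = 00101011
Binary: 00001001.00111101.01000110.00101011


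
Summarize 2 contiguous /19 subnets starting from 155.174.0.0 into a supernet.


Original prefix: /19
Number of subnets: 2 = 2^1
New prefix = 19 - 1 = 18
Supernet: 155.174.0.0/18


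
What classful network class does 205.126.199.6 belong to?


First octet: 205
Binary: 11001101
110xxxxx -> Class C (192-223)
Class C, default mask 255.255.255.0 (/24)


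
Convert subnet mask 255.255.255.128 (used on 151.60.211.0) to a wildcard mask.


Subnet mask: 255.255.255.128
Wildcard = 255.255.255.255 - subnet mask
255 - 255 = 0
255 - 255 = 0
255 - 255 = 0
255 - 128 = 127
Wildcard: 0.0.0.127


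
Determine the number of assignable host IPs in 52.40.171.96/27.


Host bits = 32 - 27 = 5
Total addresses = 2^5 = 32
Usable = total - 2 (network and broadcast)
Usable hosts: 30


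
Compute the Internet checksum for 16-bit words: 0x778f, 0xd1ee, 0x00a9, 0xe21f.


Sum all words (with carry folding):
+ 0x778f = 0x778f
+ 0xd1ee = 0x497e
+ 0x00a9 = 0x4a27
+ 0xe21f = 0x2c47
One's complement: ~0x2c47
Checksum = 0xd3b8
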